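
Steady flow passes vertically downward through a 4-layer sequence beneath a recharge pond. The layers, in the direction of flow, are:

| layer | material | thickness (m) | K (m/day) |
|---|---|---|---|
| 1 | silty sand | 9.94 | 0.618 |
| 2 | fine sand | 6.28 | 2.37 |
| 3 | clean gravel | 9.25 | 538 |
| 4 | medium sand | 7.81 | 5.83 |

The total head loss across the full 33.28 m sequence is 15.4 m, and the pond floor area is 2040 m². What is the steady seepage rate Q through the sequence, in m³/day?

1560

Flow is perpendicular to layering, so the layers act in series and the equivalent K is the thickness-weighted harmonic mean.
Total thickness L = 9.94 + 6.28 + 9.25 + 7.81 = 33.28 m.
Σ(b_i/K_i) = 9.94/0.618 + 6.28/2.37 + 9.25/538 + 7.81/5.83 = 20.09 d.
K_eq = L / Σ(b_i/K_i) = 33.28 / 20.09 = 1.656 m/day.
Q = K_eq · A · (Δh/L) = 1.656 × 2040 × (15.4/33.28) = 1564 m³/day.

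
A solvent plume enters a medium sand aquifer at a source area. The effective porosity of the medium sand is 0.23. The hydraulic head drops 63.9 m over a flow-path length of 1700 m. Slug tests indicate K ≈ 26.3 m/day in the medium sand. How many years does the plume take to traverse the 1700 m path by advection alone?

1.08

Hydraulic gradient i = Δh / L = 63.9 / 1700 = 0.03759.
Darcy flux q = K · i = 26.30 × 0.03759 = 0.9886 m/day.
Seepage velocity v = q / n_e = 0.9886 / 0.23 = 4.298 m/day.
Travel time t = L / v = 1700 / 4.298 = 395.5 days = 1.083 years.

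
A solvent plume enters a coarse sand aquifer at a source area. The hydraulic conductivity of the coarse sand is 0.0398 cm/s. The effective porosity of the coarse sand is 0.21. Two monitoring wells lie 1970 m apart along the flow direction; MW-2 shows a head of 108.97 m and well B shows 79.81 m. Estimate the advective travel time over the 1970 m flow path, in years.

Convert K: 0.0398 cm/s × 864 = 34.39 m/day.
Hydraulic gradient i = (108.97 − 79.81) / 1970 = 29.16 / 1970 = 0.01480.
Darcy flux q = K · i = 34.39 × 0.01480 = 0.5090 m/day.
Seepage velocity v = q / n_e = 0.5090 / 0.21 = 2.424 m/day.
Travel time t = L / v = 1970 / 2.424 = 812.8 days = 2.225 years.

2.23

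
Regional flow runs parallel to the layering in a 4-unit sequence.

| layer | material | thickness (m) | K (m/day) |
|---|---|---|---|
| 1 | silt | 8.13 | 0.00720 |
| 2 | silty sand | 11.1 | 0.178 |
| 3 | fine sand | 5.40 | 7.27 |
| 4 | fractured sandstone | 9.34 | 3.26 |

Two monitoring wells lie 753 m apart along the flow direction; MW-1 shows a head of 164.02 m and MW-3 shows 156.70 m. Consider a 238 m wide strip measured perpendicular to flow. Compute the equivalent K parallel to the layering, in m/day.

2.11

Flow is parallel to layering, so each bed carries its own Darcy discharge and the transmissivities add.
Σ(K_i·b_i) = 0.00720×8.13 + 0.178×11.1 + 7.27×5.40 + 3.26×9.34 = 71.74 m²/day.
Total thickness b = 33.97 m, so K_eq = Σ(K_i·b_i)/b = 2.112 m/day.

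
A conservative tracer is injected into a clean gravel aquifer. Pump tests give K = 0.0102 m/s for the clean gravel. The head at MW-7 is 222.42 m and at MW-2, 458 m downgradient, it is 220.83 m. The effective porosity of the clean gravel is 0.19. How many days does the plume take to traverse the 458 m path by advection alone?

Convert K: 0.0102 m/s × 86400 = 881.3 m/day.
Hydraulic gradient i = (222.42 − 220.83) / 458 = 1.59 / 458 = 0.003472.
Darcy flux q = K · i = 881.3 × 0.003472 = 3.059 m/day.
Seepage velocity v = q / n_e = 3.059 / 0.19 = 16.10 m/day.
Travel time t = L / v = 458 / 16.10 = 28.44 days.

28.4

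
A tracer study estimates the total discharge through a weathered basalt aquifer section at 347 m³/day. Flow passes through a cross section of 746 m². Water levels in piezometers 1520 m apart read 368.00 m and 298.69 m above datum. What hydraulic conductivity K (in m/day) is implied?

Hydraulic gradient i = (368.00 − 298.69) / 1520 = 69.31 / 1520 = 0.04560.
From Q = K·A·i, K = Q / (A·i) = 347 / (746.0 × 0.04560) = 10.20 m/day.

10.2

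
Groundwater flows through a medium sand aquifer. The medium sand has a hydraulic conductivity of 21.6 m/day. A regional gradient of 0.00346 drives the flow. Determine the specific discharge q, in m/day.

Hydraulic gradient i = 0.00346.
Specific discharge q = K · i = 21.60 × 0.003460 = 0.07474 m/day.

0.0747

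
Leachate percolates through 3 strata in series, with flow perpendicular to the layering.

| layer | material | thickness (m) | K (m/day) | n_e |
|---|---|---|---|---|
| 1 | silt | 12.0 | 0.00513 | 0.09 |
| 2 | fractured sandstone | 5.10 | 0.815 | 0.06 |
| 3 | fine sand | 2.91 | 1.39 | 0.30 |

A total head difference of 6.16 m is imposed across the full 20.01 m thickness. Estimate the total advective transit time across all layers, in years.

With flow normal to the layers, continuity requires the same specific discharge q through every layer.
Σ(b_i/K_i) = 12.0/0.00513 + 5.10/0.815 + 2.91/1.39 = 2348 d.
q = Δh / Σ(b_i/K_i) = 6.16 / 2348 = 0.002624 m/day.
In each layer the seepage velocity is v_i = q/n_i, so the layer transit time is t_i = b_i·n_i / q:
  layer 1 (silt): t_1 = 12.0 × 0.09 / 0.002624 = 411.6 d
  layer 2 (fractured sandstone): t_2 = 5.10 × 0.06 / 0.002624 = 116.6 d
  layer 3 (fine sand): t_3 = 2.91 × 0.30 / 0.002624 = 332.7 d
Total t = Σ t_i = 860.9 days = 2.357 years.

2.36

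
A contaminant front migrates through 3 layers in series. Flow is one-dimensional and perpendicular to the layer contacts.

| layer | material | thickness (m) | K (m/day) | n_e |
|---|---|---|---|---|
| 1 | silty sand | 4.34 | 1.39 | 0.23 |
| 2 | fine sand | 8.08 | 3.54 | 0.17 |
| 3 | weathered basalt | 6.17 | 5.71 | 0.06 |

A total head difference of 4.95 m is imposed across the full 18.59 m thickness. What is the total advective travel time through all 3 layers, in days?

3.59

With flow normal to the layers, continuity requires the same specific discharge q through every layer.
Σ(b_i/K_i) = 4.34/1.39 + 8.08/3.54 + 6.17/5.71 = 6.485 d.
q = Δh / Σ(b_i/K_i) = 4.95 / 6.485 = 0.7633 m/day.
In each layer the seepage velocity is v_i = q/n_i, so the layer transit time is t_i = b_i·n_i / q:
  layer 1 (silty sand): t_1 = 4.34 × 0.23 / 0.7633 = 1.308 d
  layer 2 (fine sand): t_2 = 8.08 × 0.17 / 0.7633 = 1.800 d
  layer 3 (weathered basalt): t_3 = 6.17 × 0.06 / 0.7633 = 0.4850 d
Total t = Σ t_i = 3.592 days.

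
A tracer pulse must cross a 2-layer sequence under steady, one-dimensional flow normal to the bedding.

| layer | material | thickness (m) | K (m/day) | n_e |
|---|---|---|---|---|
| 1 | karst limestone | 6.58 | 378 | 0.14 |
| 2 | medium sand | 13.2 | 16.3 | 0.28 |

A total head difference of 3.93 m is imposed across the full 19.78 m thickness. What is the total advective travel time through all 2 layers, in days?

0.972

With flow normal to the layers, continuity requires the same specific discharge q through every layer.
Σ(b_i/K_i) = 6.58/378 + 13.2/16.3 = 0.8272 d.
q = Δh / Σ(b_i/K_i) = 3.93 / 0.8272 = 4.751 m/day.
In each layer the seepage velocity is v_i = q/n_i, so the layer transit time is t_i = b_i·n_i / q:
  layer 1 (karst limestone): t_1 = 6.58 × 0.14 / 4.751 = 0.1939 d
  layer 2 (medium sand): t_2 = 13.2 × 0.28 / 4.751 = 0.7780 d
Total t = Σ t_i = 0.9719 days.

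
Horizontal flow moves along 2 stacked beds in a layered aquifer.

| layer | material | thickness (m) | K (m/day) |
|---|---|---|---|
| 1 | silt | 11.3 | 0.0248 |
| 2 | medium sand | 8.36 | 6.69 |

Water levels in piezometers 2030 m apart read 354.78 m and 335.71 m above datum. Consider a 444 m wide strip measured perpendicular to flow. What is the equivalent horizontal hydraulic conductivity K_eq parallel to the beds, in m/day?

2.86

Flow is parallel to layering, so each bed carries its own Darcy discharge and the transmissivities add.
Σ(K_i·b_i) = 0.0248×11.3 + 6.69×8.36 = 56.21 m²/day.
Total thickness b = 19.66 m, so K_eq = Σ(K_i·b_i)/b = 2.859 m/day.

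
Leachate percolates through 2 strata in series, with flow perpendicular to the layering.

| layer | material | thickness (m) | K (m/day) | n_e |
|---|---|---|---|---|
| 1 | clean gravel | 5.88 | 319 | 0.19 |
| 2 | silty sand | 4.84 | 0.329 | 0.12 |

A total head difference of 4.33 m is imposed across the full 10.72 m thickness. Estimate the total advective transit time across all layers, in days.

5.78

With flow normal to the layers, continuity requires the same specific discharge q through every layer.
Σ(b_i/K_i) = 5.88/319 + 4.84/0.329 = 14.73 d.
q = Δh / Σ(b_i/K_i) = 4.33 / 14.73 = 0.2940 m/day.
In each layer the seepage velocity is v_i = q/n_i, so the layer transit time is t_i = b_i·n_i / q:
  layer 1 (clean gravel): t_1 = 5.88 × 0.19 / 0.2940 = 3.800 d
  layer 2 (silty sand): t_2 = 4.84 × 0.12 / 0.2940 = 1.976 d
Total t = Σ t_i = 5.776 days.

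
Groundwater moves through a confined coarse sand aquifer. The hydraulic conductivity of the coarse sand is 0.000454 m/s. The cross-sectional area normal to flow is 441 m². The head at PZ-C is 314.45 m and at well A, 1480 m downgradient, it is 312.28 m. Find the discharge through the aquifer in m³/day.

Convert K: 0.000454 m/s × 86400 = 39.23 m/day.
Hydraulic gradient i = (314.45 − 312.28) / 1480 = 2.17 / 1480 = 0.001466.
Darcy's law: Q = K · A · i = 39.23 × 441.0 × 0.001466 = 25.36 m³/day.

25.4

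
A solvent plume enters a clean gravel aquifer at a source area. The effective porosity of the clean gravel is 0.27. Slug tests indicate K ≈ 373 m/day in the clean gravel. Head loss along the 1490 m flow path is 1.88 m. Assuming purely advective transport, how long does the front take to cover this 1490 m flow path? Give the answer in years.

Hydraulic gradient i = Δh / L = 1.88 / 1490 = 0.001262.
Darcy flux q = K · i = 373.0 × 0.001262 = 0.4706 m/day.
Seepage velocity v = q / n_e = 0.4706 / 0.27 = 1.743 m/day.
Travel time t = L / v = 1490 / 1.743 = 854.8 days = 2.340 years.

2.34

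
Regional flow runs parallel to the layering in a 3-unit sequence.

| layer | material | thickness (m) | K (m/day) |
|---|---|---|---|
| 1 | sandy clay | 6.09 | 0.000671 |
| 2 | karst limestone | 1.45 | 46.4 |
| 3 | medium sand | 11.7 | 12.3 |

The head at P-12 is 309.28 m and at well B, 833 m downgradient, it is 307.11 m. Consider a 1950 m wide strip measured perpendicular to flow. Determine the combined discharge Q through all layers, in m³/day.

1070

Flow is parallel to layering, so each bed carries its own Darcy discharge and the transmissivities add.
Σ(K_i·b_i) = 0.000671×6.09 + 46.4×1.45 + 12.3×11.7 = 211.2 m²/day.
Hydraulic gradient i = (309.28 − 307.11) / 833 = 2.17 / 833 = 0.002605.
Q = Σ(K_i·b_i) · W · i = 211.2 × 1950 × 0.002605 = 1073 m³/day.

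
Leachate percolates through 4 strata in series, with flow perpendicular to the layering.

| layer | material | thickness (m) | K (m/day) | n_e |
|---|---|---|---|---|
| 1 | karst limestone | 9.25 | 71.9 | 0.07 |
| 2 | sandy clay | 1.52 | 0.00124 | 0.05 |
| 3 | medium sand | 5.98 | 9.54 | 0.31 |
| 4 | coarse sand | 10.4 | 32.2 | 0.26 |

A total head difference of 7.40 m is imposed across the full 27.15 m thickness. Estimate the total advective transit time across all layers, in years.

2.40

With flow normal to the layers, continuity requires the same specific discharge q through every layer.
Σ(b_i/K_i) = 9.25/71.9 + 1.52/0.00124 + 5.98/9.54 + 10.4/32.2 = 1227 d.
q = Δh / Σ(b_i/K_i) = 7.40 / 1227 = 0.006032 m/day.
In each layer the seepage velocity is v_i = q/n_i, so the layer transit time is t_i = b_i·n_i / q:
  layer 1 (karst limestone): t_1 = 9.25 × 0.07 / 0.006032 = 107.4 d
  layer 2 (sandy clay): t_2 = 1.52 × 0.05 / 0.006032 = 12.60 d
  layer 3 (medium sand): t_3 = 5.98 × 0.31 / 0.006032 = 307.4 d
  layer 4 (coarse sand): t_4 = 10.4 × 0.26 / 0.006032 = 448.3 d
Total t = Σ t_i = 875.6 days = 2.397 years.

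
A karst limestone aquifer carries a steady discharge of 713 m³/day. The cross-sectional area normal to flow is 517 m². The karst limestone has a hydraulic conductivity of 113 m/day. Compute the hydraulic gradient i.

From Q = K·A·i, i = Q / (K·A) = 713 / (113.0 × 517.0) = 0.01220.

0.0122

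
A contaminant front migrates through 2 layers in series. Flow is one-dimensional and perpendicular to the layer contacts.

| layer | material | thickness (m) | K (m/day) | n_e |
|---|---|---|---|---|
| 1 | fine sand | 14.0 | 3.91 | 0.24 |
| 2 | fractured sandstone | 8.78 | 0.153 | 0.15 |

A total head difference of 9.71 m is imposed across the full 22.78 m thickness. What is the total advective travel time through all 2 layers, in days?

With flow normal to the layers, continuity requires the same specific discharge q through every layer.
Σ(b_i/K_i) = 14.0/3.91 + 8.78/0.153 = 60.97 d.
q = Δh / Σ(b_i/K_i) = 9.71 / 60.97 = 0.1593 m/day.
In each layer the seepage velocity is v_i = q/n_i, so the layer transit time is t_i = b_i·n_i / q:
  layer 1 (fine sand): t_1 = 14.0 × 0.24 / 0.1593 = 21.10 d
  layer 2 (fractured sandstone): t_2 = 8.78 × 0.15 / 0.1593 = 8.269 d
Total t = Σ t_i = 29.37 days.

29.4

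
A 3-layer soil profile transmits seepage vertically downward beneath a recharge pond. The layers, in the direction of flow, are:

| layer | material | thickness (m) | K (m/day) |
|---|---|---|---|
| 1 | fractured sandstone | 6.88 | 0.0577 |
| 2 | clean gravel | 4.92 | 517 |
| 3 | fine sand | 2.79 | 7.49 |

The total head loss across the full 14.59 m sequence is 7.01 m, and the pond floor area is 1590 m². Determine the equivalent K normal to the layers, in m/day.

0.122

Flow is perpendicular to layering, so the layers act in series and the equivalent K is the thickness-weighted harmonic mean.
Total thickness L = 6.88 + 4.92 + 2.79 = 14.59 m.
Σ(b_i/K_i) = 6.88/0.0577 + 4.92/517 + 2.79/7.49 = 119.6 d.
K_eq = L / Σ(b_i/K_i) = 14.59 / 119.6 = 0.1220 m/day.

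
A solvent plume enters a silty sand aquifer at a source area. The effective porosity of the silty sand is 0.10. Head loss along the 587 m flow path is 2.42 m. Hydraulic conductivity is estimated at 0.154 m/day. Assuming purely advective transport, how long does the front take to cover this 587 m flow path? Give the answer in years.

Hydraulic gradient i = Δh / L = 2.42 / 587 = 0.004123.
Darcy flux q = K · i = 0.1540 × 0.004123 = 0.0006349 m/day.
Seepage velocity v = q / n_e = 0.0006349 / 0.10 = 0.006349 m/day.
Travel time t = L / v = 587 / 0.006349 = 92457 days = 253.1 years.

253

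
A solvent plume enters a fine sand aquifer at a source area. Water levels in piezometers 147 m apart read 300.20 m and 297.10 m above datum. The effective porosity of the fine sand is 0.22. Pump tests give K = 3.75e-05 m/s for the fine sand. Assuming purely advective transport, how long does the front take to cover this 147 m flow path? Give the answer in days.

Convert K: 3.75e-05 m/s × 86400 = 3.240 m/day.
Hydraulic gradient i = (300.20 − 297.10) / 147 = 3.1 / 147 = 0.02109.
Darcy flux q = K · i = 3.240 × 0.02109 = 0.06833 m/day.
Seepage velocity v = q / n_e = 0.06833 / 0.22 = 0.3106 m/day.
Travel time t = L / v = 147 / 0.3106 = 473.3 days.

473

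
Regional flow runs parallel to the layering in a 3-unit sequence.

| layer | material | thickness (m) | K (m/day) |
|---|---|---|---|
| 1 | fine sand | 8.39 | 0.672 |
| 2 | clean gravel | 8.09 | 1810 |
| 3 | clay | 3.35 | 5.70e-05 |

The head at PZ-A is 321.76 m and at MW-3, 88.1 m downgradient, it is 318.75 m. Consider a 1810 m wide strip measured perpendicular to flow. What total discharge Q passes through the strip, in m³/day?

Flow is parallel to layering, so each bed carries its own Darcy discharge and the transmissivities add.
Σ(K_i·b_i) = 0.672×8.39 + 1810×8.09 + 5.70e-05×3.35 = 14649 m²/day.
Hydraulic gradient i = (321.76 − 318.75) / 88.1 = 3.01 / 88.1 = 0.03417.
Q = Σ(K_i·b_i) · W · i = 14649 × 1810 × 0.03417 = 9.059e+05 m³/day.

906000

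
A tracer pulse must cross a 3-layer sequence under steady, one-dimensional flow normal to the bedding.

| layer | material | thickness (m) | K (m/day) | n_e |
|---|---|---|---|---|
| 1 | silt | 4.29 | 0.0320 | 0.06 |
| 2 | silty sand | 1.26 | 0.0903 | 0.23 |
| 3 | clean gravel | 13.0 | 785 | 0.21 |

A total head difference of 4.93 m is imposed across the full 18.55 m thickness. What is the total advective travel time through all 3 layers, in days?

With flow normal to the layers, continuity requires the same specific discharge q through every layer.
Σ(b_i/K_i) = 4.29/0.0320 + 1.26/0.0903 + 13.0/785 = 148.0 d.
q = Δh / Σ(b_i/K_i) = 4.93 / 148.0 = 0.03330 m/day.
In each layer the seepage velocity is v_i = q/n_i, so the layer transit time is t_i = b_i·n_i / q:
  layer 1 (silt): t_1 = 4.29 × 0.06 / 0.03330 = 7.729 d
  layer 2 (silty sand): t_2 = 1.26 × 0.23 / 0.03330 = 8.702 d
  layer 3 (clean gravel): t_3 = 13.0 × 0.21 / 0.03330 = 81.97 d
Total t = Σ t_i = 98.40 days.

98.4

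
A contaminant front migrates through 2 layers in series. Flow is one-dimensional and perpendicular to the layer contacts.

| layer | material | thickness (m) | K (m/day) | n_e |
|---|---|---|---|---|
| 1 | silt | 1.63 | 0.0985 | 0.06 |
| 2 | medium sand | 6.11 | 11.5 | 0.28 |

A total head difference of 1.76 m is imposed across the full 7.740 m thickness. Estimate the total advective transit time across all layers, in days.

With flow normal to the layers, continuity requires the same specific discharge q through every layer.
Σ(b_i/K_i) = 1.63/0.0985 + 6.11/11.5 = 17.08 d.
q = Δh / Σ(b_i/K_i) = 1.76 / 17.08 = 0.1030 m/day.
In each layer the seepage velocity is v_i = q/n_i, so the layer transit time is t_i = b_i·n_i / q:
  layer 1 (silt): t_1 = 1.63 × 0.06 / 0.1030 = 0.9491 d
  layer 2 (medium sand): t_2 = 6.11 × 0.28 / 0.1030 = 16.60 d
Total t = Σ t_i = 17.55 days.

17.6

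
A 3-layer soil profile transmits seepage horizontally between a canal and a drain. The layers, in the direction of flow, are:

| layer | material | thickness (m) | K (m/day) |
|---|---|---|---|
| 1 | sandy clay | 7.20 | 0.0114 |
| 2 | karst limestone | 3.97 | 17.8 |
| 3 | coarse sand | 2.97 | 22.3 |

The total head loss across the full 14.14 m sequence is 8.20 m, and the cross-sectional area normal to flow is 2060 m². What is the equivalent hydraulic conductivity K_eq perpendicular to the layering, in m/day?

Flow is perpendicular to layering, so the layers act in series and the equivalent K is the thickness-weighted harmonic mean.
Total thickness L = 7.20 + 3.97 + 2.97 = 14.14 m.
Σ(b_i/K_i) = 7.20/0.0114 + 3.97/17.8 + 2.97/22.3 = 631.9 d.
K_eq = L / Σ(b_i/K_i) = 14.14 / 631.9 = 0.02238 m/day.

0.0224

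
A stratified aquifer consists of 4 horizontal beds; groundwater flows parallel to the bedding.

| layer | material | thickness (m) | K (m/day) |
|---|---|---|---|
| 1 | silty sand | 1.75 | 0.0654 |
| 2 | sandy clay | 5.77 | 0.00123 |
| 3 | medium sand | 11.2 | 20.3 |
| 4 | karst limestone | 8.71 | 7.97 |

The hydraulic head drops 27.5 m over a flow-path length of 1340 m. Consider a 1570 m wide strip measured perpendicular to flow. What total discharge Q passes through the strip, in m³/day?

9570

Flow is parallel to layering, so each bed carries its own Darcy discharge and the transmissivities add.
Σ(K_i·b_i) = 0.0654×1.75 + 0.00123×5.77 + 20.3×11.2 + 7.97×8.71 = 296.9 m²/day.
Hydraulic gradient i = Δh / L = 27.5 / 1340 = 0.02052.
Q = Σ(K_i·b_i) · W · i = 296.9 × 1570 × 0.02052 = 9566 m³/day.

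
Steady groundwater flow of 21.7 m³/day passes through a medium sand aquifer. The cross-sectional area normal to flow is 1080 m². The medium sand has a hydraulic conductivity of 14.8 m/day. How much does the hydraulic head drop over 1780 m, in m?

From Q = K·A·i, i = Q / (K·A) = 21.7 / (14.80 × 1080) = 0.001358.
Head loss Δh = i · L = 0.001358 × 1780 = 2.417 m.

2.42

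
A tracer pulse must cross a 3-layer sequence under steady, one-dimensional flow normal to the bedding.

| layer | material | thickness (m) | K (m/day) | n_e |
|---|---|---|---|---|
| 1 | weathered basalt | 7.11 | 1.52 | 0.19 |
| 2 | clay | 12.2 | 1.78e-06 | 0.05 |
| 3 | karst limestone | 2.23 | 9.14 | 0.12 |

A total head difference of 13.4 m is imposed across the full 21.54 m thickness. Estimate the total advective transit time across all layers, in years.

With flow normal to the layers, continuity requires the same specific discharge q through every layer.
Σ(b_i/K_i) = 7.11/1.52 + 12.2/1.78e-06 + 2.23/9.14 = 6.854e+06 d.
q = Δh / Σ(b_i/K_i) = 13.4 / 6.854e+06 = 1.955e-06 m/day.
In each layer the seepage velocity is v_i = q/n_i, so the layer transit time is t_i = b_i·n_i / q:
  layer 1 (weathered basalt): t_1 = 7.11 × 0.19 / 1.955e-06 = 6.910e+05 d
  layer 2 (clay): t_2 = 12.2 × 0.05 / 1.955e-06 = 3.120e+05 d
  layer 3 (karst limestone): t_3 = 2.23 × 0.12 / 1.955e-06 = 1.369e+05 d
Total t = Σ t_i = 1.140e+06 days = 3121 years.

3120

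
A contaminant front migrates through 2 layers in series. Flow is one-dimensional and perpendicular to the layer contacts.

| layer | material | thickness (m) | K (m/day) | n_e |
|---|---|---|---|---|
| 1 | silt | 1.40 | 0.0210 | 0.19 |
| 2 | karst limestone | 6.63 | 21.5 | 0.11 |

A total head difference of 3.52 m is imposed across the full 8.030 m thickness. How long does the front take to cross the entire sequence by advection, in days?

With flow normal to the layers, continuity requires the same specific discharge q through every layer.
Σ(b_i/K_i) = 1.40/0.0210 + 6.63/21.5 = 66.98 d.
q = Δh / Σ(b_i/K_i) = 3.52 / 66.98 = 0.05256 m/day.
In each layer the seepage velocity is v_i = q/n_i, so the layer transit time is t_i = b_i·n_i / q:
  layer 1 (silt): t_1 = 1.40 × 0.19 / 0.05256 = 5.061 d
  layer 2 (karst limestone): t_2 = 6.63 × 0.11 / 0.05256 = 13.88 d
Total t = Σ t_i = 18.94 days.

18.9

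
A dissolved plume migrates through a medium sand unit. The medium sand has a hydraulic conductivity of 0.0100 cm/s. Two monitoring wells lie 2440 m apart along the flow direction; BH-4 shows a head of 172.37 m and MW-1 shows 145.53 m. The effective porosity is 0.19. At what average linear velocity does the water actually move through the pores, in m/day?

Convert K: 0.0100 cm/s × 864 = 8.640 m/day.
Hydraulic gradient i = (172.37 − 145.53) / 2440 = 26.84 / 2440 = 0.01100.
Darcy flux q = K · i = 8.640 × 0.01100 = 0.09504 m/day.
Seepage velocity v = q / n_e = 0.09504 / 0.19 = 0.5002 m/day.

0.500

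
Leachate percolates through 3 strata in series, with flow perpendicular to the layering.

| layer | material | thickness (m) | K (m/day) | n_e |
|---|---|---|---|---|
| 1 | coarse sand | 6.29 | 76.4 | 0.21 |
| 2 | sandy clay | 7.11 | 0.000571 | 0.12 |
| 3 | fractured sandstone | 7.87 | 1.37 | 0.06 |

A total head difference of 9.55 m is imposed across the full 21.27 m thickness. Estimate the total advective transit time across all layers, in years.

With flow normal to the layers, continuity requires the same specific discharge q through every layer.
Σ(b_i/K_i) = 6.29/76.4 + 7.11/0.000571 + 7.87/1.37 = 12458 d.
q = Δh / Σ(b_i/K_i) = 9.55 / 12458 = 0.0007666 m/day.
In each layer the seepage velocity is v_i = q/n_i, so the layer transit time is t_i = b_i·n_i / q:
  layer 1 (coarse sand): t_1 = 6.29 × 0.21 / 0.0007666 = 1723 d
  layer 2 (sandy clay): t_2 = 7.11 × 0.12 / 0.0007666 = 1113 d
  layer 3 (fractured sandstone): t_3 = 7.87 × 0.06 / 0.0007666 = 616.0 d
Total t = Σ t_i = 3452 days = 9.451 years.

9.45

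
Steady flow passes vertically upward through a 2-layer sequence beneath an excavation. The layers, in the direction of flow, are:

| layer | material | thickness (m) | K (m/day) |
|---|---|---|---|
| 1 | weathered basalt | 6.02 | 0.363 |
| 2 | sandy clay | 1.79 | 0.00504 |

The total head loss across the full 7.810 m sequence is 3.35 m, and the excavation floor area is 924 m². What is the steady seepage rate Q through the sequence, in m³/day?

Flow is perpendicular to layering, so the layers act in series and the equivalent K is the thickness-weighted harmonic mean.
Total thickness L = 6.02 + 1.79 = 7.810 m.
Σ(b_i/K_i) = 6.02/0.363 + 1.79/0.00504 = 371.7 d.
K_eq = L / Σ(b_i/K_i) = 7.810 / 371.7 = 0.02101 m/day.
Q = K_eq · A · (Δh/L) = 0.02101 × 924 × (3.35/7.810) = 8.327 m³/day.

8.33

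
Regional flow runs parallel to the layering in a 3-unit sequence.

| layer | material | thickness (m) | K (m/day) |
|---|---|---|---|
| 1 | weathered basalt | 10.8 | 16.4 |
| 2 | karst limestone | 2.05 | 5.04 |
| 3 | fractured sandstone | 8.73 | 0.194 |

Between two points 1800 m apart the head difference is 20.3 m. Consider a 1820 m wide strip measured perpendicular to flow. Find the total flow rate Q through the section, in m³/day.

Flow is parallel to layering, so each bed carries its own Darcy discharge and the transmissivities add.
Σ(K_i·b_i) = 16.4×10.8 + 5.04×2.05 + 0.194×8.73 = 189.1 m²/day.
Hydraulic gradient i = Δh / L = 20.3 / 1800 = 0.01128.
Q = Σ(K_i·b_i) · W · i = 189.1 × 1820 × 0.01128 = 3882 m³/day.

3880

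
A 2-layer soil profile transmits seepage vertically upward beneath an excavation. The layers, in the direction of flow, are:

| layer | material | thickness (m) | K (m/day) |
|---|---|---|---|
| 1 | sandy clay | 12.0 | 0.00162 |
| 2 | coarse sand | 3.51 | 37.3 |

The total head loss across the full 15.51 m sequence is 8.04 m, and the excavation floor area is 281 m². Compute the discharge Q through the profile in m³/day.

Flow is perpendicular to layering, so the layers act in series and the equivalent K is the thickness-weighted harmonic mean.
Total thickness L = 12.0 + 3.51 = 15.51 m.
Σ(b_i/K_i) = 12.0/0.00162 + 3.51/37.3 = 7408 d.
K_eq = L / Σ(b_i/K_i) = 15.51 / 7408 = 0.002094 m/day.
Q = K_eq · A · (Δh/L) = 0.002094 × 281 × (8.04/15.51) = 0.3050 m³/day.

0.305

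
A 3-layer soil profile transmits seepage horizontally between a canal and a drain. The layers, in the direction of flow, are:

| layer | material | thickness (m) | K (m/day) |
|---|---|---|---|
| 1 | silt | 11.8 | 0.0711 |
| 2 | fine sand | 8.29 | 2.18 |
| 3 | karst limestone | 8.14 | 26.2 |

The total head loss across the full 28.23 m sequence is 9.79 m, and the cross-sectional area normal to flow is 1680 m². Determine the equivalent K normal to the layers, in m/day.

Flow is perpendicular to layering, so the layers act in series and the equivalent K is the thickness-weighted harmonic mean.
Total thickness L = 11.8 + 8.29 + 8.14 = 28.23 m.
Σ(b_i/K_i) = 11.8/0.0711 + 8.29/2.18 + 8.14/26.2 = 170.1 d.
K_eq = L / Σ(b_i/K_i) = 28.23 / 170.1 = 0.1660 m/day.

0.166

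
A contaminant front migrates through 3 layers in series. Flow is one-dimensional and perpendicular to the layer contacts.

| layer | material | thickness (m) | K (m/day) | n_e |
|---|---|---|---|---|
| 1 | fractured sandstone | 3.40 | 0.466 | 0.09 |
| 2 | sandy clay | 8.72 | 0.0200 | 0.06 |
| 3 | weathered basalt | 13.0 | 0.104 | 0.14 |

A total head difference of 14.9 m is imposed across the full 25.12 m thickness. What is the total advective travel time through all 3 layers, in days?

101

With flow normal to the layers, continuity requires the same specific discharge q through every layer.
Σ(b_i/K_i) = 3.40/0.466 + 8.72/0.0200 + 13.0/0.104 = 568.3 d.
q = Δh / Σ(b_i/K_i) = 14.9 / 568.3 = 0.02622 m/day.
In each layer the seepage velocity is v_i = q/n_i, so the layer transit time is t_i = b_i·n_i / q:
  layer 1 (fractured sandstone): t_1 = 3.40 × 0.09 / 0.02622 = 11.67 d
  layer 2 (sandy clay): t_2 = 8.72 × 0.06 / 0.02622 = 19.96 d
  layer 3 (weathered basalt): t_3 = 13.0 × 0.14 / 0.02622 = 69.42 d
Total t = Σ t_i = 101.0 days.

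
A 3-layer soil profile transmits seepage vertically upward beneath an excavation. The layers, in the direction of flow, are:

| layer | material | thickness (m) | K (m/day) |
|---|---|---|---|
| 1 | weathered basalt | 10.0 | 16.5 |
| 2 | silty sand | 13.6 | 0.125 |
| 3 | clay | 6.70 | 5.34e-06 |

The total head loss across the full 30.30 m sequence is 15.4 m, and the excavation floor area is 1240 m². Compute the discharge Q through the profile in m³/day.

Flow is perpendicular to layering, so the layers act in series and the equivalent K is the thickness-weighted harmonic mean.
Total thickness L = 10.0 + 13.6 + 6.70 = 30.30 m.
Σ(b_i/K_i) = 10.0/16.5 + 13.6/0.125 + 6.70/5.34e-06 = 1.255e+06 d.
K_eq = L / Σ(b_i/K_i) = 30.30 / 1.255e+06 = 2.415e-05 m/day.
Q = K_eq · A · (Δh/L) = 2.415e-05 × 1240 × (15.4/30.30) = 0.01522 m³/day.

0.0152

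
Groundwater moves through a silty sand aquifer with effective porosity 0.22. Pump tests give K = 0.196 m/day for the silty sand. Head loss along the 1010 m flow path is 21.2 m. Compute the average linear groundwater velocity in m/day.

0.0187

Hydraulic gradient i = Δh / L = 21.2 / 1010 = 0.02099.
Darcy flux q = K · i = 0.1960 × 0.02099 = 0.004114 m/day.
Seepage velocity v = q / n_e = 0.004114 / 0.22 = 0.01870 m/day.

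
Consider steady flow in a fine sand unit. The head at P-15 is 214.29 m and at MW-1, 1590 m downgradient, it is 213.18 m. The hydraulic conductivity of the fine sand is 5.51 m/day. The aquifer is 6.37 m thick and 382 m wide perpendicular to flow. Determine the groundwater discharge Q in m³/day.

9.36

Cross-sectional area A = 382 × 6.37 = 2433 m².
Hydraulic gradient i = (214.29 − 213.18) / 1590 = 1.11 / 1590 = 0.0006981.
Darcy's law: Q = K · A · i = 5.510 × 2433 × 0.0006981 = 9.360 m³/day.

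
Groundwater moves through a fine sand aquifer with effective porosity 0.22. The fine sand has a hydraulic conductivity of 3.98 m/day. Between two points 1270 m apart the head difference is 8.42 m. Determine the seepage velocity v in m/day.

0.120

Hydraulic gradient i = Δh / L = 8.42 / 1270 = 0.006630.
Darcy flux q = K · i = 3.980 × 0.006630 = 0.02639 m/day.
Seepage velocity v = q / n_e = 0.02639 / 0.22 = 0.1199 m/day.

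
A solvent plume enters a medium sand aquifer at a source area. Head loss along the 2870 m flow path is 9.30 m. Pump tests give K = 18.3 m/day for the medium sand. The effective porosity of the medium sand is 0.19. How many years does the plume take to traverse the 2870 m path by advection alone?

25.2

Hydraulic gradient i = Δh / L = 9.30 / 2870 = 0.003240.
Darcy flux q = K · i = 18.30 × 0.003240 = 0.05930 m/day.
Seepage velocity v = q / n_e = 0.05930 / 0.19 = 0.3121 m/day.
Travel time t = L / v = 2870 / 0.3121 = 9196 days = 25.18 years.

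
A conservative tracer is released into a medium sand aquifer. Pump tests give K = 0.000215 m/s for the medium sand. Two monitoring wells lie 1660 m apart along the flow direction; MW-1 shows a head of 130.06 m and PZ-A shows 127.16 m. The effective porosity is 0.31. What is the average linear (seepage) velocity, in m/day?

0.105

Convert K: 0.000215 m/s × 86400 = 18.58 m/day.
Hydraulic gradient i = (130.06 − 127.16) / 1660 = 2.9 / 1660 = 0.001747.
Darcy flux q = K · i = 18.58 × 0.001747 = 0.03245 m/day.
Seepage velocity v = q / n_e = 0.03245 / 0.31 = 0.1047 m/day.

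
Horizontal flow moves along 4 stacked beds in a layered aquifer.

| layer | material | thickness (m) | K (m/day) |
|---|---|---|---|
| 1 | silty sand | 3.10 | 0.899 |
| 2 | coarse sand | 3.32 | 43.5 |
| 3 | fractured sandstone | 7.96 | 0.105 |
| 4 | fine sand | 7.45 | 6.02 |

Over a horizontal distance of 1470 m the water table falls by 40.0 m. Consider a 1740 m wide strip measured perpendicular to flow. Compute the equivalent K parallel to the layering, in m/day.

Flow is parallel to layering, so each bed carries its own Darcy discharge and the transmissivities add.
Σ(K_i·b_i) = 0.899×3.10 + 43.5×3.32 + 0.105×7.96 + 6.02×7.45 = 192.9 m²/day.
Total thickness b = 21.83 m, so K_eq = Σ(K_i·b_i)/b = 8.836 m/day.

8.84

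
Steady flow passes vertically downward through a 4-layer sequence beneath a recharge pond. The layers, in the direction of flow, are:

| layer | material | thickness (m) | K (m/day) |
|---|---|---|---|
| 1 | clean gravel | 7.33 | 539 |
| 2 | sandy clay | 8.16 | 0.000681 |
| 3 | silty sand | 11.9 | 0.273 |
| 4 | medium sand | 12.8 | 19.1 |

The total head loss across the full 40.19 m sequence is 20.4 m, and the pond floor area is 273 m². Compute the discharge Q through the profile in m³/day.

0.463

Flow is perpendicular to layering, so the layers act in series and the equivalent K is the thickness-weighted harmonic mean.
Total thickness L = 7.33 + 8.16 + 11.9 + 12.8 = 40.19 m.
Σ(b_i/K_i) = 7.33/539 + 8.16/0.000681 + 11.9/0.273 + 12.8/19.1 = 12027 d.
K_eq = L / Σ(b_i/K_i) = 40.19 / 12027 = 0.003342 m/day.
Q = K_eq · A · (Δh/L) = 0.003342 × 273 × (20.4/40.19) = 0.4631 m³/day.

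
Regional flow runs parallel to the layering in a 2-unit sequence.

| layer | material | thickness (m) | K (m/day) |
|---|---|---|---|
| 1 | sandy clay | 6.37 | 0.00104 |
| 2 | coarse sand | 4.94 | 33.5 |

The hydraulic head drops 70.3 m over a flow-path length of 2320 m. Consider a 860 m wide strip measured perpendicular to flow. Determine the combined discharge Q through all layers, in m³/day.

4310

Flow is parallel to layering, so each bed carries its own Darcy discharge and the transmissivities add.
Σ(K_i·b_i) = 0.00104×6.37 + 33.5×4.94 = 165.5 m²/day.
Hydraulic gradient i = Δh / L = 70.3 / 2320 = 0.03030.
Q = Σ(K_i·b_i) · W · i = 165.5 × 860 × 0.03030 = 4313 m³/day.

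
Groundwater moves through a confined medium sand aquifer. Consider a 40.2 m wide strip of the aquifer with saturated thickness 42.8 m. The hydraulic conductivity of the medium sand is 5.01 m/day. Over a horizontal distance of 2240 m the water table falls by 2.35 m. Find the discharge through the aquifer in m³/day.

9.04

Cross-sectional area A = 40.2 × 42.8 = 1721 m².
Hydraulic gradient i = Δh / L = 2.35 / 2240 = 0.001049.
Darcy's law: Q = K · A · i = 5.010 × 1721 × 0.001049 = 9.043 m³/day.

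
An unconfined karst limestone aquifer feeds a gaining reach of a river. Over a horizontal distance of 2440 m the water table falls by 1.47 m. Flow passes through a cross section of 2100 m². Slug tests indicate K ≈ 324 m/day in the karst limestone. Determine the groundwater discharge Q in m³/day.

410

Hydraulic gradient i = Δh / L = 1.47 / 2440 = 0.0006025.
Darcy's law: Q = K · A · i = 324.0 × 2100 × 0.0006025 = 409.9 m³/day.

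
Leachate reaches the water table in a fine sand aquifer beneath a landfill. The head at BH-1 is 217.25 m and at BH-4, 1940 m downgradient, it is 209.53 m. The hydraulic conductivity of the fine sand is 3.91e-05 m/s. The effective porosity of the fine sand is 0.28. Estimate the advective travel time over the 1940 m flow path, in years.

111

Convert K: 3.91e-05 m/s × 86400 = 3.378 m/day.
Hydraulic gradient i = (217.25 − 209.53) / 1940 = 7.72 / 1940 = 0.003979.
Darcy flux q = K · i = 3.378 × 0.003979 = 0.01344 m/day.
Seepage velocity v = q / n_e = 0.01344 / 0.28 = 0.04801 m/day.
Travel time t = L / v = 1940 / 0.04801 = 40407 days = 110.6 years.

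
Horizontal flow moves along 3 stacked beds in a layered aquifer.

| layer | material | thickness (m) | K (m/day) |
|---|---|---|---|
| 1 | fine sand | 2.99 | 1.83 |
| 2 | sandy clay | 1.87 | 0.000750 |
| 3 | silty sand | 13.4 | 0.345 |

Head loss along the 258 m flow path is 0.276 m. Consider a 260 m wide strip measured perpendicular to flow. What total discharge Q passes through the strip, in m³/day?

2.81

Flow is parallel to layering, so each bed carries its own Darcy discharge and the transmissivities add.
Σ(K_i·b_i) = 1.83×2.99 + 0.000750×1.87 + 0.345×13.4 = 10.10 m²/day.
Hydraulic gradient i = Δh / L = 0.276 / 258 = 0.001070.
Q = Σ(K_i·b_i) · W · i = 10.10 × 260 × 0.001070 = 2.808 m³/day.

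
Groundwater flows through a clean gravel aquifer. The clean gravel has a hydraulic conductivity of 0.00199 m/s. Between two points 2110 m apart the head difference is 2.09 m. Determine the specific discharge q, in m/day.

0.170

Convert K: 0.00199 m/s × 86400 = 171.9 m/day.
Hydraulic gradient i = Δh / L = 2.09 / 2110 = 0.0009905.
Specific discharge q = K · i = 171.9 × 0.0009905 = 0.1703 m/day.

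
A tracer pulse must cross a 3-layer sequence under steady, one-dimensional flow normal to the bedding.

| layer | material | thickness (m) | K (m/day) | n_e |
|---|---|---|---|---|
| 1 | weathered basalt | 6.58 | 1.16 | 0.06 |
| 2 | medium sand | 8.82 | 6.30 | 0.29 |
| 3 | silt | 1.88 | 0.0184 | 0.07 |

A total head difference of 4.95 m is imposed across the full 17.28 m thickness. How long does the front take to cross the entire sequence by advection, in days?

With flow normal to the layers, continuity requires the same specific discharge q through every layer.
Σ(b_i/K_i) = 6.58/1.16 + 8.82/6.30 + 1.88/0.0184 = 109.2 d.
q = Δh / Σ(b_i/K_i) = 4.95 / 109.2 = 0.04531 m/day.
In each layer the seepage velocity is v_i = q/n_i, so the layer transit time is t_i = b_i·n_i / q:
  layer 1 (weathered basalt): t_1 = 6.58 × 0.06 / 0.04531 = 8.713 d
  layer 2 (medium sand): t_2 = 8.82 × 0.29 / 0.04531 = 56.45 d
  layer 3 (silt): t_3 = 1.88 × 0.07 / 0.04531 = 2.904 d
Total t = Σ t_i = 68.07 days.

68.1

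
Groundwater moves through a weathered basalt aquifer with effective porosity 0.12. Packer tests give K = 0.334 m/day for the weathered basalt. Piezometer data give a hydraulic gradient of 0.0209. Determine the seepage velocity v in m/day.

0.0582

Hydraulic gradient i = 0.0209.
Darcy flux q = K · i = 0.3340 × 0.02090 = 0.006981 m/day.
Seepage velocity v = q / n_e = 0.006981 / 0.12 = 0.05817 m/day.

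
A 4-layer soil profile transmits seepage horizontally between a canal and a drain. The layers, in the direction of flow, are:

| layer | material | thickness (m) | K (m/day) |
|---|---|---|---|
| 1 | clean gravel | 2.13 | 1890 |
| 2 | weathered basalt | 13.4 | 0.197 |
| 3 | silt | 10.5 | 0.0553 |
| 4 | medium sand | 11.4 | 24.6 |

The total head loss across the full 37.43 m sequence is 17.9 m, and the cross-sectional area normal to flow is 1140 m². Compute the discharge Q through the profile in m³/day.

79.0

Flow is perpendicular to layering, so the layers act in series and the equivalent K is the thickness-weighted harmonic mean.
Total thickness L = 2.13 + 13.4 + 10.5 + 11.4 = 37.43 m.
Σ(b_i/K_i) = 2.13/1890 + 13.4/0.197 + 10.5/0.0553 + 11.4/24.6 = 258.4 d.
K_eq = L / Σ(b_i/K_i) = 37.43 / 258.4 = 0.1449 m/day.
Q = K_eq · A · (Δh/L) = 0.1449 × 1140 × (17.9/37.43) = 78.98 m³/day.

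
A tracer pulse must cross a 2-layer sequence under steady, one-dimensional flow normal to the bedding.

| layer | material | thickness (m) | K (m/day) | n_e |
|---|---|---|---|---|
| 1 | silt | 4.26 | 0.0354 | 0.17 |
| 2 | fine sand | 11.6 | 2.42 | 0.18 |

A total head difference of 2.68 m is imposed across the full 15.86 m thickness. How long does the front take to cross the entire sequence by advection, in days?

With flow normal to the layers, continuity requires the same specific discharge q through every layer.
Σ(b_i/K_i) = 4.26/0.0354 + 11.6/2.42 = 125.1 d.
q = Δh / Σ(b_i/K_i) = 2.68 / 125.1 = 0.02142 m/day.
In each layer the seepage velocity is v_i = q/n_i, so the layer transit time is t_i = b_i·n_i / q:
  layer 1 (silt): t_1 = 4.26 × 0.17 / 0.02142 = 33.81 d
  layer 2 (fine sand): t_2 = 11.6 × 0.18 / 0.02142 = 97.49 d
Total t = Σ t_i = 131.3 days.

131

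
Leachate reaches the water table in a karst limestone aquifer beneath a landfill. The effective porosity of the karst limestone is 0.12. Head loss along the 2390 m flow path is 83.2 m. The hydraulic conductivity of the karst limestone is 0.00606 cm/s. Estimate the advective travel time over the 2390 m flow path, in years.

4.31

Convert K: 0.00606 cm/s × 864 = 5.236 m/day.
Hydraulic gradient i = Δh / L = 83.2 / 2390 = 0.03481.
Darcy flux q = K · i = 5.236 × 0.03481 = 0.1823 m/day.
Seepage velocity v = q / n_e = 0.1823 / 0.12 = 1.519 m/day.
Travel time t = L / v = 2390 / 1.519 = 1574 days = 4.308 years.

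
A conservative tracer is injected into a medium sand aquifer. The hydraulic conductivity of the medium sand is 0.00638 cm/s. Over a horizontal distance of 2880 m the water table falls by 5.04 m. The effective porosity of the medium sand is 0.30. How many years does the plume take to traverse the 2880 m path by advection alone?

245

Convert K: 0.00638 cm/s × 864 = 5.512 m/day.
Hydraulic gradient i = Δh / L = 5.04 / 2880 = 0.001750.
Darcy flux q = K · i = 5.512 × 0.001750 = 0.009647 m/day.
Seepage velocity v = q / n_e = 0.009647 / 0.30 = 0.03216 m/day.
Travel time t = L / v = 2880 / 0.03216 = 89566 days = 245.2 years.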